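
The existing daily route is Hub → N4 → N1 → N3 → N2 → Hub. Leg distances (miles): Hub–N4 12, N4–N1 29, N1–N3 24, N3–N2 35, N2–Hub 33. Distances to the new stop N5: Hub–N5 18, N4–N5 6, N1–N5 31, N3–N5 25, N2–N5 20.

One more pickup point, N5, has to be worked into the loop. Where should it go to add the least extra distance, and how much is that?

+5 miles — insert N5 between N2 and Hub.

Insertion cost between consecutive stops i–j is d(i,N5) + d(N5,j) − d(i,j):
  between Hub and N4: 18 + 6 − 12 = 12
  between N4 and N1: 6 + 31 − 29 = 8
  between N1 and N3: 31 + 25 − 24 = 32
  between N3 and N2: 25 + 20 − 35 = 10
  between N2 and Hub: 20 + 18 − 33 = 5
Cheapest insertion is between N2 and Hub, adding 5.
New total = 133 + 5 = 138.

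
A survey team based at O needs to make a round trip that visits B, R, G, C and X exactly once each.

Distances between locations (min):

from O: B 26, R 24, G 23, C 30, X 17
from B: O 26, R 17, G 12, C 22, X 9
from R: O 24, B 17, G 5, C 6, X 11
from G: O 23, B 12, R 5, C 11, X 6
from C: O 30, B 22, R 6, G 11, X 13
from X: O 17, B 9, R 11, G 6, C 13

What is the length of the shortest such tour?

There are 60 distinct closed tours to check (reversals are equivalent).
O-B-R-G-C-X-O: 26+17+5+11+13+17 = 89
O-B-R-G-X-C-O: 26+17+5+6+13+30 = 97
O-B-R-C-G-X-O: 26+17+6+11+6+17 = 83
O-B-R-C-X-G-O: 26+17+6+13+6+23 = 91
O-B-R-X-G-C-O: 26+17+11+6+11+30 = 101
O-B-R-X-C-G-O: 26+17+11+13+11+23 = 101
O-B-G-R-C-X-O: 26+12+5+6+13+17 = 79
O-B-G-R-X-C-O: 26+12+5+11+13+30 = 97
O-B-G-C-R-X-O: 26+12+11+6+11+17 = 83
O-B-G-C-X-R-O: 26+12+11+13+11+24 = 97
O-B-G-X-R-C-O: 26+12+6+11+6+30 = 91
O-B-G-X-C-R-O: 26+12+6+13+6+24 = 87
O-B-C-R-G-X-O: 26+22+6+5+6+17 = 82
O-B-C-R-X-G-O: 26+22+6+11+6+23 = 94
… (46 more)
The minimum is 79.
One optimal route: O → B → G → R → C → X → O (or its reverse).

Shortest round trip = 79 min.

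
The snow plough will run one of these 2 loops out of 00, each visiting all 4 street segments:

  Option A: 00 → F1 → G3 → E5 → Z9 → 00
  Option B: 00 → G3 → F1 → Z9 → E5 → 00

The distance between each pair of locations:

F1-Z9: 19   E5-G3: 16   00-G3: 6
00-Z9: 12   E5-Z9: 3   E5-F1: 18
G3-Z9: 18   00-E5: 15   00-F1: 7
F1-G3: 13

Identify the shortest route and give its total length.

Option A: 7 + 13 + 16 + 3 + 12 = 51
Option B: 6 + 13 + 19 + 3 + 15 = 56

51 — Option A is the shortest.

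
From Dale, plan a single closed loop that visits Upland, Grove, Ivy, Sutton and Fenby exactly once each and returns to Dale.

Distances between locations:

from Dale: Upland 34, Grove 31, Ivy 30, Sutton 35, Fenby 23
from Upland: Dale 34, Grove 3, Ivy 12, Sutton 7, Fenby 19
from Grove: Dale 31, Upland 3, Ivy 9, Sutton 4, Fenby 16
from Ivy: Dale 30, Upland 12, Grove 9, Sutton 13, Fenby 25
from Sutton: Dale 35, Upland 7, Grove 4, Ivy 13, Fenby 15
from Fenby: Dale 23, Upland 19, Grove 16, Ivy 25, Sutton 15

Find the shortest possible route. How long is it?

Shortest round trip = 87.

Dale-Upland-Grove-Ivy-Sutton-Fenby-Dale: 34+3+9+13+15+23 = 97
Dale-Upland-Grove-Ivy-Fenby-Sutton-Dale: 34+3+9+25+15+35 = 121
Dale-Upland-Grove-Sutton-Ivy-Fenby-Dale: 34+3+4+13+25+23 = 102
Dale-Upland-Grove-Sutton-Fenby-Ivy-Dale: 34+3+4+15+25+30 = 111
Dale-Upland-Grove-Fenby-Ivy-Sutton-Dale: 34+3+16+25+13+35 = 126
Dale-Upland-Grove-Fenby-Sutton-Ivy-Dale: 34+3+16+15+13+30 = 111
Dale-Upland-Ivy-Grove-Sutton-Fenby-Dale: 34+12+9+4+15+23 = 97
Dale-Upland-Ivy-Grove-Fenby-Sutton-Dale: 34+12+9+16+15+35 = 121
Dale-Upland-Ivy-Sutton-Grove-Fenby-Dale: 34+12+13+4+16+23 = 102
Dale-Upland-Ivy-Sutton-Fenby-Grove-Dale: 34+12+13+15+16+31 = 121
Dale-Upland-Ivy-Fenby-Grove-Sutton-Dale: 34+12+25+16+4+35 = 126
Dale-Upland-Ivy-Fenby-Sutton-Grove-Dale: 34+12+25+15+4+31 = 121
Dale-Upland-Sutton-Grove-Ivy-Fenby-Dale: 34+7+4+9+25+23 = 102
Dale-Upland-Sutton-Grove-Fenby-Ivy-Dale: 34+7+4+16+25+30 = 116
… (46 more)
Dale-Ivy-Upland-Grove-Sutton-Fenby-Dale: 30+12+3+4+15+23 = 87  ← best
The minimum is 87.
One optimal route: Dale → Ivy → Upland → Grove → Sutton → Fenby → Dale (or its reverse).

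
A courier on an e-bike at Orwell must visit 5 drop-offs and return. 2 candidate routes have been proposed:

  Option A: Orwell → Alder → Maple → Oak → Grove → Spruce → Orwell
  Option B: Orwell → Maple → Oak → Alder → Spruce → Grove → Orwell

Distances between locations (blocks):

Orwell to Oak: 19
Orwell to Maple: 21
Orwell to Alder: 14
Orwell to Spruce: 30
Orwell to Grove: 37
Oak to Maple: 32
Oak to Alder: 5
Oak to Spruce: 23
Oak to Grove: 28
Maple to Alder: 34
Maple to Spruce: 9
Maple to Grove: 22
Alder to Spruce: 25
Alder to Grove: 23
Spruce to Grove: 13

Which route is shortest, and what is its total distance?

133 blocks — Option B is the shortest.

Option A: 14 + 34 + 32 + 28 + 13 + 30 = 151
Option B: 21 + 32 + 5 + 25 + 13 + 37 = 133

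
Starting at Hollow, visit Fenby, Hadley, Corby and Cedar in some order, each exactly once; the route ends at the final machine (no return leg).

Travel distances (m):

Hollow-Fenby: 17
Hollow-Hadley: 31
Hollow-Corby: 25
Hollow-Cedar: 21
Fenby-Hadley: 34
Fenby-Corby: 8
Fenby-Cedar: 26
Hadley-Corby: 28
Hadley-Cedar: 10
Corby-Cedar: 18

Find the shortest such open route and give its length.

There are 4! = 24 possible orderings.
Hollow→Fenby→Hadley→Corby→Cedar: 17+34+28+18 = 97
Hollow→Fenby→Hadley→Cedar→Corby: 17+34+10+18 = 79
Hollow→Fenby→Corby→Hadley→Cedar: 17+8+28+10 = 63
Hollow→Fenby→Corby→Cedar→Hadley: 17+8+18+10 = 53
Hollow→Fenby→Cedar→Hadley→Corby: 17+26+10+28 = 81
Hollow→Fenby→Cedar→Corby→Hadley: 17+26+18+28 = 89
Hollow→Hadley→Fenby→Corby→Cedar: 31+34+8+18 = 91
Hollow→Hadley→Fenby→Cedar→Corby: 31+34+26+18 = 109
Hollow→Hadley→Corby→Fenby→Cedar: 31+28+8+26 = 93
Hollow→Hadley→Corby→Cedar→Fenby: 31+28+18+26 = 103
Hollow→Hadley→Cedar→Fenby→Corby: 31+10+26+8 = 75
Hollow→Hadley→Cedar→Corby→Fenby: 31+10+18+8 = 67
Hollow→Corby→Fenby→Hadley→Cedar: 25+8+34+10 = 77
Hollow→Corby→Fenby→Cedar→Hadley: 25+8+26+10 = 69
… (10 more)
The minimum is 53.
One shortest path: Hollow → Fenby → Corby → Cedar → Hadley.

Shortest open route: 53 m.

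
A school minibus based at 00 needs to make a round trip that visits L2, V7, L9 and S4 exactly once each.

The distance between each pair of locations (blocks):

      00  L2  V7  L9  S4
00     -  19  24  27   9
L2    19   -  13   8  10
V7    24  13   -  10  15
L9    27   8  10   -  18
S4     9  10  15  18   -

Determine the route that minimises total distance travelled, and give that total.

With 4 stops there are 4!/2 = 12 distinct round trips (a route and its reverse cost the same).
00 → L2 → V7 → L9 → S4 → 00: 19+13+10+18+9 = 69
00 → L2 → V7 → S4 → L9 → 00: 19+13+15+18+27 = 92
00 → L2 → L9 → V7 → S4 → 00: 19+8+10+15+9 = 61
00 → L2 → L9 → S4 → V7 → 00: 19+8+18+15+24 = 84
00 → L2 → S4 → V7 → L9 → 00: 19+10+15+10+27 = 81
00 → L2 → S4 → L9 → V7 → 00: 19+10+18+10+24 = 81
00 → V7 → L2 → L9 → S4 → 00: 24+13+8+18+9 = 72
00 → V7 → L2 → S4 → L9 → 00: 24+13+10+18+27 = 92
00 → V7 → L9 → L2 → S4 → 00: 24+10+8+10+9 = 61
00 → V7 → S4 → L2 → L9 → 00: 24+15+10+8+27 = 84
00 → L9 → L2 → V7 → S4 → 00: 27+8+13+15+9 = 72
00 → L9 → V7 → L2 → S4 → 00: 27+10+13+10+9 = 69
The minimum is 61.
One optimal route: 00 → L2 → L9 → V7 → S4 → 00 (or its reverse).

61 blocks — the shortest possible round trip.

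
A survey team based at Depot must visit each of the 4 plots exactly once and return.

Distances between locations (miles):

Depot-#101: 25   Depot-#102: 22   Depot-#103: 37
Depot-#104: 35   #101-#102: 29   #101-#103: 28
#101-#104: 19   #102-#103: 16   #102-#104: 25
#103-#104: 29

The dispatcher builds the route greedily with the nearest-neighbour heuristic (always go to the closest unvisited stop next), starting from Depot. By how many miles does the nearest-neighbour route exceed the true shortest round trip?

The nearest-neighbour route is 9 miles longer than optimal.

From Depot: #102=22, #101=25, #104=35, #103=37 → choose #102 (22).
From #102: #103=16, #104=25, #101=29 → choose #103 (16).
From #103: #101=28, #104=29 → choose #101 (28).
From #101: #104=19 → choose #104 (19).
NN route Depot → #102 → #103 → #101 → #104 → Depot costs 120.
Optimal: Depot → #101 → #104 → #103 → #102 → Depot costs 111 (by enumerating all 12 distinct tours).
Excess = 120 − 111 = 9.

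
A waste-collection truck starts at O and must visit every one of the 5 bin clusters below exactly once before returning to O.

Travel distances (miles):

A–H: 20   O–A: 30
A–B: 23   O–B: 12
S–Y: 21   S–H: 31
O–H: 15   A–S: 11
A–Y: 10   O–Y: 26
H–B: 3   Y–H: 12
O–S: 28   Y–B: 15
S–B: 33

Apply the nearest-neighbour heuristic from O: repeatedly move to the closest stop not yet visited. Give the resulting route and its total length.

At O the remaining stops are B 12, H 15, Y 26, S 28, A 30; go to B.
At B the remaining stops are H 3, Y 15, A 23, S 33; go to H.
At H the remaining stops are Y 12, A 20, S 31; go to Y.
At Y the remaining stops are A 10, S 21; go to A.
At A the remaining stops are S 11; go to S.
Return S→O: 28.
Total = 12 + 3 + 12 + 10 + 11 + 28 = 76.

Total distance 76 miles via the nearest-neighbour route O → B → H → Y → A → S → O.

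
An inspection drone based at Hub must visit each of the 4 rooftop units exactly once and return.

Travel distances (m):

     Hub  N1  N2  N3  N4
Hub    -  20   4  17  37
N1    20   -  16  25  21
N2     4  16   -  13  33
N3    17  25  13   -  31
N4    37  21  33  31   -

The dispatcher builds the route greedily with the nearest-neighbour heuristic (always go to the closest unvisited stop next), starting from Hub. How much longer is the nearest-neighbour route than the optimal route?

11 m longer than the optimal tour.

From Hub: N2=4, N3=17, N1=20, N4=37 → choose N2 (4).
From N2: N3=13, N1=16, N4=33 → choose N3 (13).
From N3: N1=25, N4=31 → choose N1 (25).
From N1: N4=21 → choose N4 (21).
NN route Hub → N2 → N3 → N1 → N4 → Hub costs 100.
Optimal: Hub → N1 → N4 → N3 → N2 → Hub costs 89 (by enumerating all 12 distinct tours).
Excess = 100 − 89 = 11.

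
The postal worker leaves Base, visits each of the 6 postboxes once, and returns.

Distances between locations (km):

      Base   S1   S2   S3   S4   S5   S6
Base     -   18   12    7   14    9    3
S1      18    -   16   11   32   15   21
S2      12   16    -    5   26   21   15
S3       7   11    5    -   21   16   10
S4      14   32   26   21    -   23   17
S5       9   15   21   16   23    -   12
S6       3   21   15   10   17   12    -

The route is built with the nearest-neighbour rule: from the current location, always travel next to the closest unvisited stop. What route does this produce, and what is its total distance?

Total distance 86 km via the nearest-neighbour route Base → S6 → S3 → S2 → S1 → S5 → S4 → Base.

Base → [S6:3 / S3:7 / S5:9 / S2:12 / S4:14 / S1:18] → S6 (3)
S6 → [S3:10 / S5:12 / S2:15 / S4:17 / S1:21] → S3 (10)
S3 → [S2:5 / S1:11 / S5:16 / S4:21] → S2 (5)
S2 → [S1:16 / S5:21 / S4:26] → S1 (16)
S1 → [S5:15 / S4:32] → S5 (15)
S5 → [S4:23] → S4 (23)
Return S4→Base: 14.
Total = 3 + 10 + 5 + 16 + 15 + 23 + 14 = 86.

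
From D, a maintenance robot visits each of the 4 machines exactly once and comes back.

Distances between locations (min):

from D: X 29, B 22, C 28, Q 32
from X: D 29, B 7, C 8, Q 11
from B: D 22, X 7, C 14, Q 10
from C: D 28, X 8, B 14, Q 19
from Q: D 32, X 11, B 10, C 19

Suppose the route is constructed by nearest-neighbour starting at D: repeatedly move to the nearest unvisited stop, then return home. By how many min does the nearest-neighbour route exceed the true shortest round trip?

Excess over optimum: 9 min.

D: B=22, C=28, X=29, Q=32 ⇒ B
B: X=7, Q=10, C=14 ⇒ X
X: C=8, Q=11 ⇒ C
C: Q=19 ⇒ Q
NN route D → B → X → C → Q → D costs 88.
Optimal: D → B → Q → X → C → D costs 79 (by enumerating all 12 distinct tours).
Excess = 88 − 79 = 9.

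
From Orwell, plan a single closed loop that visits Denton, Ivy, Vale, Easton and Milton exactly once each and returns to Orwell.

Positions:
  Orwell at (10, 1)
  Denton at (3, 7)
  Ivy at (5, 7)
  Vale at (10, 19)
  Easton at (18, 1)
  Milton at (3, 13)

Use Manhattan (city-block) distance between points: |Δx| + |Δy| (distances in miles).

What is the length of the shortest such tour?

Minimum total distance: 66 miles.

With 5 stops there are 5!/2 = 60 distinct round trips (a route and its reverse cost the same).
Orwell → Denton → Ivy → Vale → Easton → Milton → Orwell: 13+2+17+26+27+19 = 104
Orwell → Denton → Ivy → Vale → Milton → Easton → Orwell: 13+2+17+13+27+8 = 80
Orwell → Denton → Ivy → Easton → Vale → Milton → Orwell: 13+2+19+26+13+19 = 92
Orwell → Denton → Ivy → Easton → Milton → Vale → Orwell: 13+2+19+27+13+18 = 92
Orwell → Denton → Ivy → Milton → Vale → Easton → Orwell: 13+2+8+13+26+8 = 70
Orwell → Denton → Ivy → Milton → Easton → Vale → Orwell: 13+2+8+27+26+18 = 94
Orwell → Denton → Vale → Ivy → Easton → Milton → Orwell: 13+19+17+19+27+19 = 114
Orwell → Denton → Vale → Ivy → Milton → Easton → Orwell: 13+19+17+8+27+8 = 92
Orwell → Denton → Vale → Easton → Ivy → Milton → Orwell: 13+19+26+19+8+19 = 104
Orwell → Denton → Vale → Easton → Milton → Ivy → Orwell: 13+19+26+27+8+11 = 104
Orwell → Denton → Vale → Milton → Ivy → Easton → Orwell: 13+19+13+8+19+8 = 80
Orwell → Denton → Vale → Milton → Easton → Ivy → Orwell: 13+19+13+27+19+11 = 102
Orwell → Denton → Easton → Ivy → Vale → Milton → Orwell: 13+21+19+17+13+19 = 102
Orwell → Denton → Easton → Ivy → Milton → Vale → Orwell: 13+21+19+8+13+18 = 92
… (46 more)
Orwell → Ivy → Denton → Milton → Vale → Easton → Orwell: 11+2+6+13+26+8 = 66  ← best
The minimum is 66.
One optimal route: Orwell → Ivy → Denton → Milton → Vale → Easton → Orwell (or its reverse).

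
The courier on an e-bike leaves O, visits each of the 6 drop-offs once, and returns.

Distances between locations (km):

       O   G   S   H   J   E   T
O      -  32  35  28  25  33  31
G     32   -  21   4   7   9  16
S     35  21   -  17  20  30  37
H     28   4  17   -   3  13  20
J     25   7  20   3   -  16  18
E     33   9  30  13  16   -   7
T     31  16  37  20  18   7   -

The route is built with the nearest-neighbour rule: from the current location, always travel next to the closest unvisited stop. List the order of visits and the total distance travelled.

O → [J:25 / H:28 / T:31 / G:32 / E:33 / S:35] → J (25)
J → [H:3 / G:7 / E:16 / T:18 / S:20] → H (3)
H → [G:4 / E:13 / S:17 / T:20] → G (4)
G → [E:9 / T:16 / S:21] → E (9)
E → [T:7 / S:30] → T (7)
T → [S:37] → S (37)
Return S→O: 35.
Total = 25 + 3 + 4 + 9 + 7 + 37 + 35 = 120.

Total distance 120 km via the nearest-neighbour route O → J → H → G → E → T → S → O.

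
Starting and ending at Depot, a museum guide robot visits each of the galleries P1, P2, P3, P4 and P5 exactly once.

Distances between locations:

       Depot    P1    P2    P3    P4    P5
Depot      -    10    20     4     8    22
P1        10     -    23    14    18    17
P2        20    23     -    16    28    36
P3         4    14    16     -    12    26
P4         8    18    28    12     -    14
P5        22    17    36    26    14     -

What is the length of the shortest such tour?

There are 60 distinct closed tours to check (reversals are equivalent).
Depot → P1 → P2 → P3 → P4 → P5 → Depot: 10+23+16+12+14+22 = 97
Depot → P1 → P2 → P3 → P5 → P4 → Depot: 10+23+16+26+14+8 = 97
Depot → P1 → P2 → P4 → P3 → P5 → Depot: 10+23+28+12+26+22 = 121
Depot → P1 → P2 → P4 → P5 → P3 → Depot: 10+23+28+14+26+4 = 105
Depot → P1 → P2 → P5 → P3 → P4 → Depot: 10+23+36+26+12+8 = 115
Depot → P1 → P2 → P5 → P4 → P3 → Depot: 10+23+36+14+12+4 = 99
Depot → P1 → P3 → P2 → P4 → P5 → Depot: 10+14+16+28+14+22 = 104
Depot → P1 → P3 → P2 → P5 → P4 → Depot: 10+14+16+36+14+8 = 98
Depot → P1 → P3 → P4 → P2 → P5 → Depot: 10+14+12+28+36+22 = 122
Depot → P1 → P3 → P4 → P5 → P2 → Depot: 10+14+12+14+36+20 = 106
Depot → P1 → P3 → P5 → P2 → P4 → Depot: 10+14+26+36+28+8 = 122
Depot → P1 → P3 → P5 → P4 → P2 → Depot: 10+14+26+14+28+20 = 112
Depot → P1 → P4 → P2 → P3 → P5 → Depot: 10+18+28+16+26+22 = 120
Depot → P1 → P4 → P2 → P5 → P3 → Depot: 10+18+28+36+26+4 = 122
… (46 more)
Depot → P3 → P2 → P1 → P5 → P4 → Depot: 4+16+23+17+14+8 = 82  ← best
The minimum is 82.
One optimal route: Depot → P3 → P2 → P1 → P5 → P4 → Depot (or its reverse).

Shortest round trip = 82.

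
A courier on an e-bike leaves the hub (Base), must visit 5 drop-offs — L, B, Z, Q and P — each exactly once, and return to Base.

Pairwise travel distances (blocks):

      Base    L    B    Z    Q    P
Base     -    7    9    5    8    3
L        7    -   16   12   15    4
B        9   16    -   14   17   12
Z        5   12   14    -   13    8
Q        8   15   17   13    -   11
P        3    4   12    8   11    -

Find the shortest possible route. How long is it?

58 blocks — the shortest possible round trip.

With 5 stops there are 5!/2 = 60 distinct round trips (a route and its reverse cost the same).
Base → L → B → Z → Q → P → Base: 7+16+14+13+11+3 = 64
Base → L → B → Z → P → Q → Base: 7+16+14+8+11+8 = 64
Base → L → B → Q → Z → P → Base: 7+16+17+13+8+3 = 64
Base → L → B → Q → P → Z → Base: 7+16+17+11+8+5 = 64
Base → L → B → P → Z → Q → Base: 7+16+12+8+13+8 = 64
Base → L → B → P → Q → Z → Base: 7+16+12+11+13+5 = 64
Base → L → Z → B → Q → P → Base: 7+12+14+17+11+3 = 64
Base → L → Z → B → P → Q → Base: 7+12+14+12+11+8 = 64
Base → L → Z → Q → B → P → Base: 7+12+13+17+12+3 = 64
Base → L → Z → Q → P → B → Base: 7+12+13+11+12+9 = 64
Base → L → Z → P → B → Q → Base: 7+12+8+12+17+8 = 64
Base → L → Z → P → Q → B → Base: 7+12+8+11+17+9 = 64
Base → L → Q → B → Z → P → Base: 7+15+17+14+8+3 = 64
Base → L → Q → B → P → Z → Base: 7+15+17+12+8+5 = 64
… (46 more)
Base → L → P → B → Z → Q → Base: 7+4+12+14+13+8 = 58  ← best
The minimum is 58.
One optimal route: Base → L → P → B → Z → Q → Base (or its reverse).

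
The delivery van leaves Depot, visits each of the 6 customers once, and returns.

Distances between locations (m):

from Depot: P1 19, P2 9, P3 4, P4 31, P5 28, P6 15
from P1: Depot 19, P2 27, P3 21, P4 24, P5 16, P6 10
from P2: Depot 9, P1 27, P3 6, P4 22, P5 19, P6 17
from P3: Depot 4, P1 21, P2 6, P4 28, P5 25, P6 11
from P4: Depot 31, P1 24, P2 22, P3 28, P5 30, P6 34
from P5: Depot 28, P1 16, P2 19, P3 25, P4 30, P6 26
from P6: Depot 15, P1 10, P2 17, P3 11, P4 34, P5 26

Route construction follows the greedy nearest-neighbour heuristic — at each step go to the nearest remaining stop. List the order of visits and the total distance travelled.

From Depot: distances to unvisited — P3=4, P2=9, P6=15, P1=19, P5=28, P4=31. Nearest is P3 (4).
From P3: distances to unvisited — P2=6, P6=11, P1=21, P5=25, P4=28. Nearest is P2 (6).
From P2: distances to unvisited — P6=17, P5=19, P4=22, P1=27. Nearest is P6 (17).
From P6: distances to unvisited — P1=10, P5=26, P4=34. Nearest is P1 (10).
From P1: distances to unvisited — P5=16, P4=24. Nearest is P5 (16).
From P5: distances to unvisited — P4=30. Nearest is P4 (30).
Return P4→Depot: 31.
Total = 4 + 6 + 17 + 10 + 16 + 30 + 31 = 114.

Nearest-neighbour total = 114 m; route Depot → P3 → P2 → P6 → P1 → P5 → P4 → Depot.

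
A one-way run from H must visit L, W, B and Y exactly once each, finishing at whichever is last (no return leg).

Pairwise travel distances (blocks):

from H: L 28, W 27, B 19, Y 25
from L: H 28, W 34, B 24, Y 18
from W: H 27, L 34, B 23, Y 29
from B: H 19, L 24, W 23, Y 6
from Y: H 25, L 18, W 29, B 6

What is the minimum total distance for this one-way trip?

There are 4! = 24 possible orderings.
H → L → W → B → Y: 28+34+23+6 = 91
H → L → W → Y → B: 28+34+29+6 = 97
H → L → B → W → Y: 28+24+23+29 = 104
H → L → B → Y → W: 28+24+6+29 = 87
H → L → Y → W → B: 28+18+29+23 = 98
H → L → Y → B → W: 28+18+6+23 = 75
H → W → L → B → Y: 27+34+24+6 = 91
H → W → L → Y → B: 27+34+18+6 = 85
H → W → B → L → Y: 27+23+24+18 = 92
H → W → B → Y → L: 27+23+6+18 = 74
H → W → Y → L → B: 27+29+18+24 = 98
H → W → Y → B → L: 27+29+6+24 = 86
H → B → L → W → Y: 19+24+34+29 = 106
H → B → L → Y → W: 19+24+18+29 = 90
… (10 more)
The minimum is 74.
One shortest path: H → W → B → Y → L.

Shortest open route: 74 blocks.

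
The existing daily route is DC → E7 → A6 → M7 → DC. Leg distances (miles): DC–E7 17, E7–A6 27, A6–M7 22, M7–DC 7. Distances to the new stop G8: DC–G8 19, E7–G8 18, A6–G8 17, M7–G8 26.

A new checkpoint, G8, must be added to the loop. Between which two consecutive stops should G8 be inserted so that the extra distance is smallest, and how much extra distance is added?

Insertion cost between consecutive stops i–j is d(i,G8) + d(G8,j) − d(i,j):
  between DC and E7: 19 + 18 − 17 = 20
  between E7 and A6: 18 + 17 − 27 = 8
  between A6 and M7: 17 + 26 − 22 = 21
  between M7 and DC: 26 + 19 − 7 = 38
Cheapest insertion is between E7 and A6, adding 8.
New total = 73 + 8 = 81.

+8 miles — insert G8 between E7 and A6.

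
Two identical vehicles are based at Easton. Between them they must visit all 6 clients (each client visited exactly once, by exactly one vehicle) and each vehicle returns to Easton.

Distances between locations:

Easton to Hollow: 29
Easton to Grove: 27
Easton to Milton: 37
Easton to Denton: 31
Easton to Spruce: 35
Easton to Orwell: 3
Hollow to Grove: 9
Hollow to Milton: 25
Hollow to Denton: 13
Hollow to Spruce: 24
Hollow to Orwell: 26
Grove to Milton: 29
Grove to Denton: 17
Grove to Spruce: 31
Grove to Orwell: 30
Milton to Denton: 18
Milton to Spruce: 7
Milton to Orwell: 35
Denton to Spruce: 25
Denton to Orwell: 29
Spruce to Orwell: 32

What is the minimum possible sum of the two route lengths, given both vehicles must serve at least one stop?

Check every non-empty split of the stops between the two vehicles; for each half take its own optimal tour:
  {Hollow} + {Grove, Milton, Denton, Spruce, Orwell}: 58 + 104 = 162
  {Grove} + {Hollow, Milton, Denton, Spruce, Orwell}: 54 + 102 = 156
  {Hollow, Grove} + {Milton, Denton, Spruce, Orwell}: 65 + 91 = 156
  {Milton} + {Hollow, Grove, Denton, Spruce, Orwell}: 74 + 109 = 183
  {Hollow, Milton} + {Grove, Denton, Spruce, Orwell}: 91 + 104 = 195
  {Grove, Milton} + {Hollow, Denton, Spruce, Orwell}: 93 + 102 = 195
  … (31 splits in total)
  {Hollow, Grove, Milton, Denton, Spruce} + {Orwell}: 109 + 6 = 115  ← best
Best: vehicle 1 Easton → Grove → Hollow → Denton → Milton → Spruce → Easton = 109; vehicle 2 Easton → Orwell → Easton = 6; combined 115.

115 — the smallest possible combined total.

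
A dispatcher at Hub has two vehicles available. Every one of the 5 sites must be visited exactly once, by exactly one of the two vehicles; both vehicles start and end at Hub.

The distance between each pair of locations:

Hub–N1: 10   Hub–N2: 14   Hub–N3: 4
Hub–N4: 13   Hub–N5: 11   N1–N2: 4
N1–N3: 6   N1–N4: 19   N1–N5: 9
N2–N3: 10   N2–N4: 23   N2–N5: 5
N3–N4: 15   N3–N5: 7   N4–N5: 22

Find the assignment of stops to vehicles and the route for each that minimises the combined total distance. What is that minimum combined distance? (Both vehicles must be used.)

Check every non-empty split of the stops between the two vehicles; for each half take its own optimal tour:
  {N1} + {N2, N3, N4, N5}: 20 + 52 = 72
  {N2} + {N1, N3, N4, N5}: 28 + 52 = 80
  {N1, N2} + {N3, N4, N5}: 28 + 46 = 74
  {N3} + {N1, N2, N4, N5}: 8 + 52 = 60
  {N1, N3} + {N2, N4, N5}: 20 + 52 = 72
  {N2, N3} + {N1, N4, N5}: 28 + 52 = 80
  … (15 splits in total)
  {N4} + {N1, N2, N3, N5}: 26 + 30 = 56  ← best
Best: vehicle 1 Hub → N4 → Hub = 26; vehicle 2 Hub → N1 → N2 → N5 → N3 → Hub = 30; combined 56.

56 — the smallest possible combined total.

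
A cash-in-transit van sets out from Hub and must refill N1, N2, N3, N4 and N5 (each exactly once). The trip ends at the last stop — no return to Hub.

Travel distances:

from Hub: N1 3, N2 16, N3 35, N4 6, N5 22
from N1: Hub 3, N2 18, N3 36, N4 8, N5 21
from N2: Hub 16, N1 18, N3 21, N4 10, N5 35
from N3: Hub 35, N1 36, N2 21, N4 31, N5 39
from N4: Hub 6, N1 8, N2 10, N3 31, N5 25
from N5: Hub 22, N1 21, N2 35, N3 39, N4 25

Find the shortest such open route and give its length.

There are 5! = 120 possible orderings.
Hub→N1→N2→N3→N4→N5: 3+18+21+31+25 = 98
Hub→N1→N2→N3→N5→N4: 3+18+21+39+25 = 106
Hub→N1→N2→N4→N3→N5: 3+18+10+31+39 = 101
Hub→N1→N2→N4→N5→N3: 3+18+10+25+39 = 95
Hub→N1→N2→N5→N3→N4: 3+18+35+39+31 = 126
Hub→N1→N2→N5→N4→N3: 3+18+35+25+31 = 112
Hub→N1→N3→N2→N4→N5: 3+36+21+10+25 = 95
Hub→N1→N3→N2→N5→N4: 3+36+21+35+25 = 120
Hub→N1→N3→N4→N2→N5: 3+36+31+10+35 = 115
Hub→N1→N3→N4→N5→N2: 3+36+31+25+35 = 130
Hub→N1→N3→N5→N2→N4: 3+36+39+35+10 = 123
Hub→N1→N3→N5→N4→N2: 3+36+39+25+10 = 113
Hub→N1→N4→N2→N3→N5: 3+8+10+21+39 = 81
Hub→N1→N4→N2→N5→N3: 3+8+10+35+39 = 95
… (106 more)
Hub→N1→N5→N4→N2→N3: 3+21+25+10+21 = 80  ← best
The minimum is 80.
One shortest path: Hub → N1 → N5 → N4 → N2 → N3.

Minimum one-way distance = 80.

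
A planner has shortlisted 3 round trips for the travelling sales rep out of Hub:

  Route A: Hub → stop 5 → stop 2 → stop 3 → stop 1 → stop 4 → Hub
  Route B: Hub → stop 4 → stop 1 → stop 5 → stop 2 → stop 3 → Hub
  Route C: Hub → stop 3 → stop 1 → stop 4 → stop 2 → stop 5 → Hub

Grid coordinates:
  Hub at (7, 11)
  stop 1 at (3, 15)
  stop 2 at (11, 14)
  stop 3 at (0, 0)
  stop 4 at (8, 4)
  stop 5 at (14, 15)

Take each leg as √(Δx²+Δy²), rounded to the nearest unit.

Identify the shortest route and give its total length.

61 — Route C is the shortest.

Route A: 8 + 3 + 18 + 15 + 12 + 7 = 63
Route B: 7 + 12 + 11 + 3 + 18 + 13 = 64
Route C: 13 + 15 + 12 + 10 + 3 + 8 = 61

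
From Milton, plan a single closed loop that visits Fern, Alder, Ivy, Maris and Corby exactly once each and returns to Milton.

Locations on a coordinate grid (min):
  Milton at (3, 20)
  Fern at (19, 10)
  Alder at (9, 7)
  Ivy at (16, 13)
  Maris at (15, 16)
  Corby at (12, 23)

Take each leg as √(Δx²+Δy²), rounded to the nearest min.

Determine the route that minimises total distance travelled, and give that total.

Milton - Fern - Alder - Ivy - Maris - Corby - Milton: 19+10+9+3+8+9 = 58
Milton - Fern - Alder - Ivy - Corby - Maris - Milton: 19+10+9+11+8+13 = 70
Milton - Fern - Alder - Maris - Ivy - Corby - Milton: 19+10+11+3+11+9 = 63
Milton - Fern - Alder - Maris - Corby - Ivy - Milton: 19+10+11+8+11+15 = 74
Milton - Fern - Alder - Corby - Ivy - Maris - Milton: 19+10+16+11+3+13 = 72
Milton - Fern - Alder - Corby - Maris - Ivy - Milton: 19+10+16+8+3+15 = 71
Milton - Fern - Ivy - Alder - Maris - Corby - Milton: 19+4+9+11+8+9 = 60
Milton - Fern - Ivy - Alder - Corby - Maris - Milton: 19+4+9+16+8+13 = 69
Milton - Fern - Ivy - Maris - Alder - Corby - Milton: 19+4+3+11+16+9 = 62
Milton - Fern - Ivy - Maris - Corby - Alder - Milton: 19+4+3+8+16+14 = 64
Milton - Fern - Ivy - Corby - Alder - Maris - Milton: 19+4+11+16+11+13 = 74
Milton - Fern - Ivy - Corby - Maris - Alder - Milton: 19+4+11+8+11+14 = 67
Milton - Fern - Maris - Alder - Ivy - Corby - Milton: 19+7+11+9+11+9 = 66
Milton - Fern - Maris - Alder - Corby - Ivy - Milton: 19+7+11+16+11+15 = 79
… (46 more)
Milton - Alder - Fern - Ivy - Maris - Corby - Milton: 14+10+4+3+8+9 = 48  ← best
The minimum is 48.
One optimal route: Milton → Alder → Fern → Ivy → Maris → Corby → Milton (or its reverse).

48 min — the shortest possible round trip.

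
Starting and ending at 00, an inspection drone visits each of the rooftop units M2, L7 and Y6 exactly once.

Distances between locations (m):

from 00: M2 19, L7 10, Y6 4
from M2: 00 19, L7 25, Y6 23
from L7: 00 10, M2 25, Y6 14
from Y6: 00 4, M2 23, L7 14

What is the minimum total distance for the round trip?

Minimum total distance: 62 m.

With 3 stops there are 3!/2 = 3 distinct round trips (a route and its reverse cost the same).
00 → M2 → L7 → Y6 → 00: 19+25+14+4 = 62
00 → M2 → Y6 → L7 → 00: 19+23+14+10 = 66
00 → L7 → M2 → Y6 → 00: 10+25+23+4 = 62
The minimum is 62.
One optimal route: 00 → M2 → L7 → Y6 → 00 (or its reverse).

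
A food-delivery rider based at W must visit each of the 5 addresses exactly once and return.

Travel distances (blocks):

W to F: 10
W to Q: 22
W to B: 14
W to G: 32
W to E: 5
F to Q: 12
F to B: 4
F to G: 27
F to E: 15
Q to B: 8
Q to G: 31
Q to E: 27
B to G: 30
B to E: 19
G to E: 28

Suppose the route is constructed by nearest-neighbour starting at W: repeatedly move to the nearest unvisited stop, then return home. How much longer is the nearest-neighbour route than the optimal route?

W: E=5, F=10, B=14, Q=22, G=32 ⇒ E
E: F=15, B=19, Q=27, G=28 ⇒ F
F: B=4, Q=12, G=27 ⇒ B
B: Q=8, G=30 ⇒ Q
Q: G=31 ⇒ G
NN route W → E → F → B → Q → G → W costs 95.
Optimal: W → F → B → Q → G → E → W costs 86 (by enumerating all 60 distinct tours).
Excess = 95 − 86 = 9.

Excess over optimum: 9 blocks.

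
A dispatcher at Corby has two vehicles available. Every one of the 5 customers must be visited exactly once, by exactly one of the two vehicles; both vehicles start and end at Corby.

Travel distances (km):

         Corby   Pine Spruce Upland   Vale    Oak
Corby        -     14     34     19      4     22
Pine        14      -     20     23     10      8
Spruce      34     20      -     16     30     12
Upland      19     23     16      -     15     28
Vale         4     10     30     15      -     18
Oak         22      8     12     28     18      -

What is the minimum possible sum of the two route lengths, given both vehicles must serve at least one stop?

77 km — the smallest possible combined total.

Try each way of splitting the stops between the two vehicles (each non-empty) and, for each split, find the best tour for each vehicle:
  {Pine} + {Spruce, Upland, Vale, Oak}: 28 + 69 = 97
  {Spruce} + {Pine, Upland, Vale, Oak}: 68 + 69 = 137
  {Pine, Spruce} + {Upland, Vale, Oak}: 68 + 69 = 137
  {Upland} + {Pine, Spruce, Vale, Oak}: 38 + 68 = 106
  {Pine, Upland} + {Spruce, Vale, Oak}: 56 + 68 = 124
  {Spruce, Upland} + {Pine, Vale, Oak}: 69 + 44 = 113
  … (15 splits in total)
  {Vale} + {Pine, Spruce, Upland, Oak}: 8 + 69 = 77  ← best
Best: vehicle 1 Corby → Vale → Corby = 8; vehicle 2 Corby → Pine → Oak → Spruce → Upland → Corby = 69; combined 77.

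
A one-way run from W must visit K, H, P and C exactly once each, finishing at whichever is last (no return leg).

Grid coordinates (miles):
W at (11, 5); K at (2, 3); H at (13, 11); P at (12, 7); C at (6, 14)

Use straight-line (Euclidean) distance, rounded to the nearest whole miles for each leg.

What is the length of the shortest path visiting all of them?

There are 4! = 24 possible orderings.
W→K→H→P→C: 9+14+4+9 = 36
W→K→H→C→P: 9+14+8+9 = 40
W→K→P→H→C: 9+11+4+8 = 32
W→K→P→C→H: 9+11+9+8 = 37
W→K→C→H→P: 9+12+8+4 = 33
W→K→C→P→H: 9+12+9+4 = 34
W→H→K→P→C: 6+14+11+9 = 40
W→H→K→C→P: 6+14+12+9 = 41
W→H→P→K→C: 6+4+11+12 = 33
W→H→P→C→K: 6+4+9+12 = 31
W→H→C→K→P: 6+8+12+11 = 37
W→H→C→P→K: 6+8+9+11 = 34
W→P→K→H→C: 2+11+14+8 = 35
W→P→K→C→H: 2+11+12+8 = 33
… (10 more)
W→P→H→C→K: 2+4+8+12 = 26  ← best
The minimum is 26.
One shortest path: W → P → H → C → K.

Shortest open route: 26 miles.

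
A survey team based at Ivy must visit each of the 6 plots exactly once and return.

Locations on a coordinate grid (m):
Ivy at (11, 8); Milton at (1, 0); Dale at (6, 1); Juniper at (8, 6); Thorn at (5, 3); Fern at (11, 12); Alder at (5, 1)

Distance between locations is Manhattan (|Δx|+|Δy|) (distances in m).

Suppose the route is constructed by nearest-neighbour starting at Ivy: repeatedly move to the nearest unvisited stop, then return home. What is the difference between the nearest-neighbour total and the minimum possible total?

Ivy: Fern=4, Juniper=5, Thorn=11, Dale=12, Alder=13, Milton=18 ⇒ Fern
Fern: Juniper=9, Thorn=15, Dale=16, Alder=17, Milton=22 ⇒ Juniper
Juniper: Thorn=6, Dale=7, Alder=8, Milton=13 ⇒ Thorn
Thorn: Alder=2, Dale=3, Milton=7 ⇒ Alder
Alder: Dale=1, Milton=5 ⇒ Dale
Dale: Milton=6 ⇒ Milton
NN route Ivy → Fern → Juniper → Thorn → Alder → Dale → Milton → Ivy costs 46.
Optimal: Ivy → Dale → Milton → Alder → Thorn → Juniper → Fern → Ivy costs 44 (by enumerating all 360 distinct tours).
Excess = 46 − 44 = 2.

Excess over optimum: 2 m.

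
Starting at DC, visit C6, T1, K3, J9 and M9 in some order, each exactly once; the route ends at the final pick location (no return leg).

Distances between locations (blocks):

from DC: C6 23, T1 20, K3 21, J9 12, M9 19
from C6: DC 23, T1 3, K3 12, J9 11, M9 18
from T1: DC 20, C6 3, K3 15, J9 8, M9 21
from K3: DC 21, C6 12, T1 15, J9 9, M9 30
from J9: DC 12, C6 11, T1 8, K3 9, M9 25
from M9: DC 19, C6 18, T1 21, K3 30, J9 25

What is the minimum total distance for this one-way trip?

There are 5! = 120 possible orderings.
DC→C6→T1→K3→J9→M9: 23+3+15+9+25 = 75
DC→C6→T1→K3→M9→J9: 23+3+15+30+25 = 96
DC→C6→T1→J9→K3→M9: 23+3+8+9+30 = 73
DC→C6→T1→J9→M9→K3: 23+3+8+25+30 = 89
DC→C6→T1→M9→K3→J9: 23+3+21+30+9 = 86
DC→C6→T1→M9→J9→K3: 23+3+21+25+9 = 81
DC→C6→K3→T1→J9→M9: 23+12+15+8+25 = 83
DC→C6→K3→T1→M9→J9: 23+12+15+21+25 = 96
DC→C6→K3→J9→T1→M9: 23+12+9+8+21 = 73
DC→C6→K3→J9→M9→T1: 23+12+9+25+21 = 90
DC→C6→K3→M9→T1→J9: 23+12+30+21+8 = 94
DC→C6→K3→M9→J9→T1: 23+12+30+25+8 = 98
DC→C6→J9→T1→K3→M9: 23+11+8+15+30 = 87
DC→C6→J9→T1→M9→K3: 23+11+8+21+30 = 93
… (106 more)
DC→J9→K3→C6→T1→M9: 12+9+12+3+21 = 57  ← best
The minimum is 57.
One shortest path: DC → J9 → K3 → C6 → T1 → M9.

Shortest open route: 57 blocks.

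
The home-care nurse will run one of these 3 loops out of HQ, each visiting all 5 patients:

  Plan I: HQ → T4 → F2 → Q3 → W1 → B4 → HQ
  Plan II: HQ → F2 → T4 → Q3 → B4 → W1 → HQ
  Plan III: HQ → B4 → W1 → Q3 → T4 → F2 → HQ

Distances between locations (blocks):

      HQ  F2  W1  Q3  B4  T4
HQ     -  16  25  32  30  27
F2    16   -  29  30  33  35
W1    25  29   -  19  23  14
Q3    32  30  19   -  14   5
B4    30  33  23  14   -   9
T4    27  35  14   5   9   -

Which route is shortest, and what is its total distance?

Shortest is Plan II, total 118 blocks.

Plan I: 27 + 35 + 30 + 19 + 23 + 30 = 164
Plan II: 16 + 35 + 5 + 14 + 23 + 25 = 118
Plan III: 30 + 23 + 19 + 5 + 35 + 16 = 128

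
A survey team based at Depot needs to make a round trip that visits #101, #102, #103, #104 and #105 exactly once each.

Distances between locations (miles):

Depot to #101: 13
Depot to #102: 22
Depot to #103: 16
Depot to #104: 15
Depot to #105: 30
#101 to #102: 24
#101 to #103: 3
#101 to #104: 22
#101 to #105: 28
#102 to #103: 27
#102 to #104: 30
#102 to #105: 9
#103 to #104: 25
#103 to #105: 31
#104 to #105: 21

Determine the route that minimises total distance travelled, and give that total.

Depot-#101-#102-#103-#104-#105-Depot: 13+24+27+25+21+30 = 140
Depot-#101-#102-#103-#105-#104-Depot: 13+24+27+31+21+15 = 131
Depot-#101-#102-#104-#103-#105-Depot: 13+24+30+25+31+30 = 153
Depot-#101-#102-#104-#105-#103-Depot: 13+24+30+21+31+16 = 135
Depot-#101-#102-#105-#103-#104-Depot: 13+24+9+31+25+15 = 117
Depot-#101-#102-#105-#104-#103-Depot: 13+24+9+21+25+16 = 108
Depot-#101-#103-#102-#104-#105-Depot: 13+3+27+30+21+30 = 124
Depot-#101-#103-#102-#105-#104-Depot: 13+3+27+9+21+15 = 88
Depot-#101-#103-#104-#102-#105-Depot: 13+3+25+30+9+30 = 110
Depot-#101-#103-#104-#105-#102-Depot: 13+3+25+21+9+22 = 93
Depot-#101-#103-#105-#102-#104-Depot: 13+3+31+9+30+15 = 101
Depot-#101-#103-#105-#104-#102-Depot: 13+3+31+21+30+22 = 120
Depot-#101-#104-#102-#103-#105-Depot: 13+22+30+27+31+30 = 153
Depot-#101-#104-#102-#105-#103-Depot: 13+22+30+9+31+16 = 121
… (46 more)
The minimum is 88.
One optimal route: Depot → #101 → #103 → #102 → #105 → #104 → Depot (or its reverse).

Shortest round trip = 88 miles.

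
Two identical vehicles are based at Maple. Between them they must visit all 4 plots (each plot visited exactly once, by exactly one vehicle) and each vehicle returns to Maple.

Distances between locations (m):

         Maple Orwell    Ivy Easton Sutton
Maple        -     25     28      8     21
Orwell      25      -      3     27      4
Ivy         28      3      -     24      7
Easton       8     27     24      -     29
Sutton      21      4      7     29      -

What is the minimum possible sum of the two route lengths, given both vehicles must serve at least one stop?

72 m — the smallest possible combined total.

There are 2^3 − 1 = 7 ways to divide the 4 stops into two non-empty groups. For each, the best each vehicle can do is its own shortest tour through its group:
  {Orwell} + {Ivy, Easton, Sutton}: 50 + 60 = 110
  {Ivy} + {Orwell, Easton, Sutton}: 56 + 60 = 116
  {Orwell, Ivy} + {Easton, Sutton}: 56 + 58 = 114
  {Easton} + {Orwell, Ivy, Sutton}: 16 + 56 = 72
  {Orwell, Easton} + {Ivy, Sutton}: 60 + 56 = 116
  {Ivy, Easton} + {Orwell, Sutton}: 60 + 50 = 110
  … (7 splits in total)
Best: vehicle 1 Maple → Easton → Maple = 16; vehicle 2 Maple → Orwell → Ivy → Sutton → Maple = 56; combined 72.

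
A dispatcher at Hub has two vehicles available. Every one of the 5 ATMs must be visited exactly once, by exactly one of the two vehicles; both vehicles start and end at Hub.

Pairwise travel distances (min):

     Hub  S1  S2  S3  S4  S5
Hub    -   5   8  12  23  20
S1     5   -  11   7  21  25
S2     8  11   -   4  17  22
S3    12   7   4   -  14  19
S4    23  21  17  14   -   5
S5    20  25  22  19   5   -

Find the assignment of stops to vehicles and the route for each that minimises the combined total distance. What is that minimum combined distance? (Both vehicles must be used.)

61 min — the smallest possible combined total.

There are 2^4 − 1 = 15 ways to divide the 5 stops into two non-empty groups. For each, the best each vehicle can do is its own shortest tour through its group:
  {S1} + {S2, S3, S4, S5}: 10 + 51 = 61
  {S2} + {S1, S3, S4, S5}: 16 + 51 = 67
  {S1, S2} + {S3, S4, S5}: 24 + 51 = 75
  {S3} + {S1, S2, S4, S5}: 24 + 58 = 82
  {S1, S3} + {S2, S4, S5}: 24 + 50 = 74
  {S2, S3} + {S1, S4, S5}: 24 + 51 = 75
  … (15 splits in total)
Best: vehicle 1 Hub → S1 → Hub = 10; vehicle 2 Hub → S2 → S3 → S4 → S5 → Hub = 51; combined 61.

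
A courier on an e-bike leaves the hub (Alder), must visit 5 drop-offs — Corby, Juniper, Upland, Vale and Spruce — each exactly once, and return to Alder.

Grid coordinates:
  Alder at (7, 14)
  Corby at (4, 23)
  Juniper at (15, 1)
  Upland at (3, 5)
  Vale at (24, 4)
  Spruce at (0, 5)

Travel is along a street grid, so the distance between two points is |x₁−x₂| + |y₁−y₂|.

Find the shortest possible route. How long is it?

Alder-Corby-Juniper-Upland-Vale-Spruce-Alder: 12+33+16+22+25+16 = 124
Alder-Corby-Juniper-Upland-Spruce-Vale-Alder: 12+33+16+3+25+27 = 116
Alder-Corby-Juniper-Vale-Upland-Spruce-Alder: 12+33+12+22+3+16 = 98
Alder-Corby-Juniper-Vale-Spruce-Upland-Alder: 12+33+12+25+3+13 = 98
Alder-Corby-Juniper-Spruce-Upland-Vale-Alder: 12+33+19+3+22+27 = 116
Alder-Corby-Juniper-Spruce-Vale-Upland-Alder: 12+33+19+25+22+13 = 124
Alder-Corby-Upland-Juniper-Vale-Spruce-Alder: 12+19+16+12+25+16 = 100
Alder-Corby-Upland-Juniper-Spruce-Vale-Alder: 12+19+16+19+25+27 = 118
Alder-Corby-Upland-Vale-Juniper-Spruce-Alder: 12+19+22+12+19+16 = 100
Alder-Corby-Upland-Vale-Spruce-Juniper-Alder: 12+19+22+25+19+21 = 118
Alder-Corby-Upland-Spruce-Juniper-Vale-Alder: 12+19+3+19+12+27 = 92
Alder-Corby-Upland-Spruce-Vale-Juniper-Alder: 12+19+3+25+12+21 = 92
Alder-Corby-Vale-Juniper-Upland-Spruce-Alder: 12+39+12+16+3+16 = 98
Alder-Corby-Vale-Juniper-Spruce-Upland-Alder: 12+39+12+19+3+13 = 98
… (46 more)
The minimum is 92.
One optimal route: Alder → Corby → Upland → Spruce → Juniper → Vale → Alder (or its reverse).

Shortest round trip = 92.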